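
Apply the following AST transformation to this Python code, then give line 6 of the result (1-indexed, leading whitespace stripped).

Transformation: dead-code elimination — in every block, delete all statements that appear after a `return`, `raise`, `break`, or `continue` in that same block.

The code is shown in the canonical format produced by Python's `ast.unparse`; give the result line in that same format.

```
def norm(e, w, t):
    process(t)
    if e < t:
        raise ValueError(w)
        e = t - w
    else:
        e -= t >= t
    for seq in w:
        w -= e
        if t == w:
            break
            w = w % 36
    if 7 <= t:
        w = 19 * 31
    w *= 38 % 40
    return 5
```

e -= t >= t

Transformed code:
def norm(e, w, t):
    process(t)
    if e < t:
        raise ValueError(w)
    else:
        e -= t >= t
    for seq in w:
        w -= e
        if t == w:
            break
    if 7 <= t:
        w = 19 * 31
    w *= 38 % 40
    return 5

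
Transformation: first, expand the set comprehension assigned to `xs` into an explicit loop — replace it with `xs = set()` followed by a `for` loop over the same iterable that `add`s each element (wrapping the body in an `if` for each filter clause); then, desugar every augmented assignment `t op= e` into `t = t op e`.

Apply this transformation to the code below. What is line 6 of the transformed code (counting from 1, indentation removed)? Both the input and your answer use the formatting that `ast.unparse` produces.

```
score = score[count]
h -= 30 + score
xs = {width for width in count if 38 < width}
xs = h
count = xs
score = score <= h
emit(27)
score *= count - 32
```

xs.add(width)

Transformed code:
score = score[count]
h = h - (30 + score)
xs = set()
for width in count:
    if 38 < width:
        xs.add(width)
xs = h
count = xs
score = score <= h
emit(27)
score = score * (count - 32)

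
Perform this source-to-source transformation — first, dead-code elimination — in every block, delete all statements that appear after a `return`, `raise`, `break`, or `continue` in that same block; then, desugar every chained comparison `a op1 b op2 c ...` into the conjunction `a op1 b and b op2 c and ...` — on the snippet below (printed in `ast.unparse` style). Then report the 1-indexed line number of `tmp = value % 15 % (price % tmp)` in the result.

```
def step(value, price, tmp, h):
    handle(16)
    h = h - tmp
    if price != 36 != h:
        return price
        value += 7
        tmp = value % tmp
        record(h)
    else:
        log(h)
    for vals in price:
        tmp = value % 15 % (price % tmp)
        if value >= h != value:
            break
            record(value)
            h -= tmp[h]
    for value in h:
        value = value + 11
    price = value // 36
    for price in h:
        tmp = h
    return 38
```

9

Transformed code:
def step(value, price, tmp, h):
    handle(16)
    h = h - tmp
    if price != 36 and 36 != h:
        return price
    else:
        log(h)
    for vals in price:
        tmp = value % 15 % (price % tmp)
        if value >= h and h != value:
            break
    for value in h:
        value = value + 11
    price = value // 36
    for price in h:
        tmp = h
    return 38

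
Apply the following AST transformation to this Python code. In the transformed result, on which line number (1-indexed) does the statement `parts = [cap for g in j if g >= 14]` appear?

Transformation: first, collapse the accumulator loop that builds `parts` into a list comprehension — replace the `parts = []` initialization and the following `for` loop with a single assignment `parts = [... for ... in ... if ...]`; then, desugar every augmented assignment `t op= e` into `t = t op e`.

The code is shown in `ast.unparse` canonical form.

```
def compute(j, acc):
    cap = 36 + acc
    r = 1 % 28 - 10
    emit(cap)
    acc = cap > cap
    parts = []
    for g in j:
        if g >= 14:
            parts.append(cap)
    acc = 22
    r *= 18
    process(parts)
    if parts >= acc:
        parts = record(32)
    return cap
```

Transformed code:
def compute(j, acc):
    cap = 36 + acc
    r = 1 % 28 - 10
    emit(cap)
    acc = cap > cap
    parts = [cap for g in j if g >= 14]
    acc = 22
    r = r * 18
    process(parts)
    if parts >= acc:
        parts = record(32)
    return cap

6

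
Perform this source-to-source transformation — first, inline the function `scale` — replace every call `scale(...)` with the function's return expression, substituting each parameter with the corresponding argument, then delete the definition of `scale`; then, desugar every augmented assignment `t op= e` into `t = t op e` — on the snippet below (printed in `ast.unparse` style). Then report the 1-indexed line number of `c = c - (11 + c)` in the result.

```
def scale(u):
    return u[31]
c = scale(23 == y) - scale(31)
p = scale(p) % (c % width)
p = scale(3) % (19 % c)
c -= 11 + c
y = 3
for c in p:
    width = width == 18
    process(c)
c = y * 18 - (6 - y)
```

Transformed code:
c = (23 == y)[31] - 31[31]
p = p[31] % (c % width)
p = 3[31] % (19 % c)
c = c - (11 + c)
y = 3
for c in p:
    width = width == 18
    process(c)
c = y * 18 - (6 - y)

4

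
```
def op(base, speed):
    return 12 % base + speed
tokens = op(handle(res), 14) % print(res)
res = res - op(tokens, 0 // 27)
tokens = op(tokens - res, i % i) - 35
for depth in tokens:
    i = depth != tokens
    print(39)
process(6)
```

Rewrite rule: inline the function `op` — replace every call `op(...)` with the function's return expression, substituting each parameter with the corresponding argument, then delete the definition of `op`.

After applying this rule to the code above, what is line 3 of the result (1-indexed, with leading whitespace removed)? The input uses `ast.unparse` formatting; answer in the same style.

Transformed code:
tokens = (12 % handle(res) + 14) % print(res)
res = res - (12 % tokens + 0 // 27)
tokens = 12 % (tokens - res) + i % i - 35
for depth in tokens:
    i = depth != tokens
    print(39)
process(6)

tokens = 12 % (tokens - res) + i % i - 35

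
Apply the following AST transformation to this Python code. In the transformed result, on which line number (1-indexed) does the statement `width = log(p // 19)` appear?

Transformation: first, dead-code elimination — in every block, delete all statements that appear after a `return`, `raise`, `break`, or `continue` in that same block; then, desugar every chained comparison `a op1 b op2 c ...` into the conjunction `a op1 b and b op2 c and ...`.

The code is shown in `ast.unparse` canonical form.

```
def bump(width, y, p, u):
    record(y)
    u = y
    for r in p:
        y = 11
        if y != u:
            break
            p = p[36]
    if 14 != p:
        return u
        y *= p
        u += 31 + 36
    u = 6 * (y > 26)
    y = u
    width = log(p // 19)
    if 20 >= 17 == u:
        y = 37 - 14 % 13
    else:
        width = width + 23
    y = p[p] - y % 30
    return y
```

Transformed code:
def bump(width, y, p, u):
    record(y)
    u = y
    for r in p:
        y = 11
        if y != u:
            break
    if 14 != p:
        return u
    u = 6 * (y > 26)
    y = u
    width = log(p // 19)
    if 20 >= 17 and 17 == u:
        y = 37 - 14 % 13
    else:
        width = width + 23
    y = p[p] - y % 30
    return y

12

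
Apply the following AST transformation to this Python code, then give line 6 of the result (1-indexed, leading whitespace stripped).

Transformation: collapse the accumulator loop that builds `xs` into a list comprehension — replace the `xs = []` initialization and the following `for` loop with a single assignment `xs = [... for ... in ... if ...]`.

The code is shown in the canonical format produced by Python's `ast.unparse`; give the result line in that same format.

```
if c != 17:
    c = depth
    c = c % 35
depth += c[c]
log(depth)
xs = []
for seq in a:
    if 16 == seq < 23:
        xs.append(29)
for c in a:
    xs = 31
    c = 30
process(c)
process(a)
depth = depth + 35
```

Transformed code:
if c != 17:
    c = depth
    c = c % 35
depth += c[c]
log(depth)
xs = [29 for seq in a if 16 == seq < 23]
for c in a:
    xs = 31
    c = 30
process(c)
process(a)
depth = depth + 35

xs = [29 for seq in a if 16 == seq < 23]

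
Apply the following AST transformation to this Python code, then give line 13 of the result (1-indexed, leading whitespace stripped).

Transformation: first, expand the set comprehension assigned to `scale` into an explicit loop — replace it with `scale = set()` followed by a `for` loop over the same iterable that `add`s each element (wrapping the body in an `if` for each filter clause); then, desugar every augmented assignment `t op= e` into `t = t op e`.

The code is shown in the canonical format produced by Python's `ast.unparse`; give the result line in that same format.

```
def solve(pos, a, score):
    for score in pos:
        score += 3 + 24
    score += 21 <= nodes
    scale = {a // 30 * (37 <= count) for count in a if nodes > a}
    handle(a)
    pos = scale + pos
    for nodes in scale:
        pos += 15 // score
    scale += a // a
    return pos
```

Transformed code:
def solve(pos, a, score):
    for score in pos:
        score = score + (3 + 24)
    score = score + (21 <= nodes)
    scale = set()
    for count in a:
        if nodes > a:
            scale.add(a // 30 * (37 <= count))
    handle(a)
    pos = scale + pos
    for nodes in scale:
        pos = pos + 15 // score
    scale = scale + a // a
    return pos

scale = scale + a // a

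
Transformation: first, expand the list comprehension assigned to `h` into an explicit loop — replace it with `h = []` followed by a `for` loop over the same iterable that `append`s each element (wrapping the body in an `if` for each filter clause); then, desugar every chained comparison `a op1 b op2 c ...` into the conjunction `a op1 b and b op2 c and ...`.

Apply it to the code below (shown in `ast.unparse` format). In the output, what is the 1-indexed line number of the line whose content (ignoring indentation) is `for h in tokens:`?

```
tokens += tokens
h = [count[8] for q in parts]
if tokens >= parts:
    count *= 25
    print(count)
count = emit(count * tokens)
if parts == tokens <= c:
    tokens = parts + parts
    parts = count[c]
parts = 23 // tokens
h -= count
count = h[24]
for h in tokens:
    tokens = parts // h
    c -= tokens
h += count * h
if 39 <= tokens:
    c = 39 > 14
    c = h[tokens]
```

15

Transformed code:
tokens += tokens
h = []
for q in parts:
    h.append(count[8])
if tokens >= parts:
    count *= 25
    print(count)
count = emit(count * tokens)
if parts == tokens and tokens <= c:
    tokens = parts + parts
    parts = count[c]
parts = 23 // tokens
h -= count
count = h[24]
for h in tokens:
    tokens = parts // h
    c -= tokens
h += count * h
if 39 <= tokens:
    c = 39 > 14
    c = h[tokens]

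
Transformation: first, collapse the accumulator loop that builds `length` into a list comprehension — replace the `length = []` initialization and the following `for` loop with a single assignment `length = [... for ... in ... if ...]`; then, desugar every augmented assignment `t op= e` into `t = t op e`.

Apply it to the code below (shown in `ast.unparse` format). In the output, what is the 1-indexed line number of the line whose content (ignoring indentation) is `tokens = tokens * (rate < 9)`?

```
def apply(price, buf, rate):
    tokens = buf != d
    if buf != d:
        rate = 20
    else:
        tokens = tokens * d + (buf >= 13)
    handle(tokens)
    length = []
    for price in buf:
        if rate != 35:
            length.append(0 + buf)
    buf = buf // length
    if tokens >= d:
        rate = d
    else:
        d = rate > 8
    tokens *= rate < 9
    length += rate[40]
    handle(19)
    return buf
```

Transformed code:
def apply(price, buf, rate):
    tokens = buf != d
    if buf != d:
        rate = 20
    else:
        tokens = tokens * d + (buf >= 13)
    handle(tokens)
    length = [0 + buf for price in buf if rate != 35]
    buf = buf // length
    if tokens >= d:
        rate = d
    else:
        d = rate > 8
    tokens = tokens * (rate < 9)
    length = length + rate[40]
    handle(19)
    return buf

14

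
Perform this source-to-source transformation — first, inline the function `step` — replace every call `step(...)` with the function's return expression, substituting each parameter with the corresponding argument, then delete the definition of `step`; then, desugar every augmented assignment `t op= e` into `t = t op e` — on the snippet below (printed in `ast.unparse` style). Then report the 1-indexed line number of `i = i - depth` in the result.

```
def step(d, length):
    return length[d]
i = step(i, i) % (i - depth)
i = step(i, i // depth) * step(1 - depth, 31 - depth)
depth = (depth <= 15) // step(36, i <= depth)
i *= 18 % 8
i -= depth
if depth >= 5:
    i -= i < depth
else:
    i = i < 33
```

Transformed code:
i = i[i] % (i - depth)
i = (i // depth)[i] * (31 - depth)[1 - depth]
depth = (depth <= 15) // (i <= depth)[36]
i = i * (18 % 8)
i = i - depth
if depth >= 5:
    i = i - (i < depth)
else:
    i = i < 33

5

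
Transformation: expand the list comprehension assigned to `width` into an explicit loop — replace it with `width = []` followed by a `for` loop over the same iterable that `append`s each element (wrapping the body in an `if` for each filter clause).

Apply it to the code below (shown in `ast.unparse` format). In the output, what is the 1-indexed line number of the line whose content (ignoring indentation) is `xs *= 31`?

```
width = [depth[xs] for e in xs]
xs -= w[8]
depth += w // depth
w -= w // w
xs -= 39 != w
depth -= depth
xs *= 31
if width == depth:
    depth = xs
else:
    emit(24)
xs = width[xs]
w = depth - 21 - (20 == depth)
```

Transformed code:
width = []
for e in xs:
    width.append(depth[xs])
xs -= w[8]
depth += w // depth
w -= w // w
xs -= 39 != w
depth -= depth
xs *= 31
if width == depth:
    depth = xs
else:
    emit(24)
xs = width[xs]
w = depth - 21 - (20 == depth)

9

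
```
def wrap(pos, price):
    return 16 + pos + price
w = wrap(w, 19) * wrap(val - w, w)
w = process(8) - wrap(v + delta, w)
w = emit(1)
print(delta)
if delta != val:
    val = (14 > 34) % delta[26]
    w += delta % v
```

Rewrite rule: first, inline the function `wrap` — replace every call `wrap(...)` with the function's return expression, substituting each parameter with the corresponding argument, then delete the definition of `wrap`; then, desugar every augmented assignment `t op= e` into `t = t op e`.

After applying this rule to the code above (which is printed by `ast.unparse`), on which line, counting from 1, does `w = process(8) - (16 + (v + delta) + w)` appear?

Transformed code:
w = (16 + w + 19) * (16 + (val - w) + w)
w = process(8) - (16 + (v + delta) + w)
w = emit(1)
print(delta)
if delta != val:
    val = (14 > 34) % delta[26]
    w = w + delta % v

2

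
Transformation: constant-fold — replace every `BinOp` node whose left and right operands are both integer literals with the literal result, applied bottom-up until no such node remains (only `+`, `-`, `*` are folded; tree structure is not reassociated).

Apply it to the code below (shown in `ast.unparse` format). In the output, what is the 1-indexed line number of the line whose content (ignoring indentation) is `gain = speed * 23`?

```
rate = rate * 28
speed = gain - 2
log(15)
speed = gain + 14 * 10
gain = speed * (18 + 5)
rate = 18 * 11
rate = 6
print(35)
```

5

Transformed code:
rate = rate * 28
speed = gain - 2
log(15)
speed = gain + 140
gain = speed * 23
rate = 198
rate = 6
print(35)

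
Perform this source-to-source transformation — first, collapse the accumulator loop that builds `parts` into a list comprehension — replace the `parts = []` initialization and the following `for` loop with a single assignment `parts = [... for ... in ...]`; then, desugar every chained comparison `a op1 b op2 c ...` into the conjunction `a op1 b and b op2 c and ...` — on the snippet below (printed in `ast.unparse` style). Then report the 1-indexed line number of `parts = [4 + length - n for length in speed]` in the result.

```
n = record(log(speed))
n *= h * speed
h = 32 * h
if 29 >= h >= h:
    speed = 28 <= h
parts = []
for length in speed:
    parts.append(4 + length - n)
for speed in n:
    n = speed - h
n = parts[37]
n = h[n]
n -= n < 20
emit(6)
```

6

Transformed code:
n = record(log(speed))
n *= h * speed
h = 32 * h
if 29 >= h and h >= h:
    speed = 28 <= h
parts = [4 + length - n for length in speed]
for speed in n:
    n = speed - h
n = parts[37]
n = h[n]
n -= n < 20
emit(6)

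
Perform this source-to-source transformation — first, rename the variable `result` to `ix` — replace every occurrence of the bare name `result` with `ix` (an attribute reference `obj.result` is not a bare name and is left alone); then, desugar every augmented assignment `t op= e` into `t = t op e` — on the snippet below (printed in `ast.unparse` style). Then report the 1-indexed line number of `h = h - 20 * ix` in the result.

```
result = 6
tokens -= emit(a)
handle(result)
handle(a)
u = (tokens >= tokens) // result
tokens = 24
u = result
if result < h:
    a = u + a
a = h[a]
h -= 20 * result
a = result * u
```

11

Transformed code:
ix = 6
tokens = tokens - emit(a)
handle(ix)
handle(a)
u = (tokens >= tokens) // ix
tokens = 24
u = ix
if ix < h:
    a = u + a
a = h[a]
h = h - 20 * ix
a = ix * u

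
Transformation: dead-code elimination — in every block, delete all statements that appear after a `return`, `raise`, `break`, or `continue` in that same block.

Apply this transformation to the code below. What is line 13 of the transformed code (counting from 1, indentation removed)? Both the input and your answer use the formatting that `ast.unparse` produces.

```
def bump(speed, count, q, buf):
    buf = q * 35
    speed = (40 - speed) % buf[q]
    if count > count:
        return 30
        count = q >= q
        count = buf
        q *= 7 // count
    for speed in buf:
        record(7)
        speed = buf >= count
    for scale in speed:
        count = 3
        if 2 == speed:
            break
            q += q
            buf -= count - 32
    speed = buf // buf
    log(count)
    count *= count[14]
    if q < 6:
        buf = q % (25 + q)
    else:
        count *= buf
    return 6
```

speed = buf // buf

Transformed code:
def bump(speed, count, q, buf):
    buf = q * 35
    speed = (40 - speed) % buf[q]
    if count > count:
        return 30
    for speed in buf:
        record(7)
        speed = buf >= count
    for scale in speed:
        count = 3
        if 2 == speed:
            break
    speed = buf // buf
    log(count)
    count *= count[14]
    if q < 6:
        buf = q % (25 + q)
    else:
        count *= buf
    return 6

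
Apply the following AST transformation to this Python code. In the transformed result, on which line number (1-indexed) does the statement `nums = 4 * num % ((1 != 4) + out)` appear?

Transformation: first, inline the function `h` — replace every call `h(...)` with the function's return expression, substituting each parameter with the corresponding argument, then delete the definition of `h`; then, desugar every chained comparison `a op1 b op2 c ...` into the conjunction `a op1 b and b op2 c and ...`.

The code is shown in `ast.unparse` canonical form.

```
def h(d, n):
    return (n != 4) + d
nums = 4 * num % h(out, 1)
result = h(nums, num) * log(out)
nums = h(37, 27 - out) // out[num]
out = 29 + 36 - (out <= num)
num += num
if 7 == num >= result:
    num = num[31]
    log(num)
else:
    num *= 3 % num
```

Transformed code:
nums = 4 * num % ((1 != 4) + out)
result = ((num != 4) + nums) * log(out)
nums = ((27 - out != 4) + 37) // out[num]
out = 29 + 36 - (out <= num)
num += num
if 7 == num and num >= result:
    num = num[31]
    log(num)
else:
    num *= 3 % num

1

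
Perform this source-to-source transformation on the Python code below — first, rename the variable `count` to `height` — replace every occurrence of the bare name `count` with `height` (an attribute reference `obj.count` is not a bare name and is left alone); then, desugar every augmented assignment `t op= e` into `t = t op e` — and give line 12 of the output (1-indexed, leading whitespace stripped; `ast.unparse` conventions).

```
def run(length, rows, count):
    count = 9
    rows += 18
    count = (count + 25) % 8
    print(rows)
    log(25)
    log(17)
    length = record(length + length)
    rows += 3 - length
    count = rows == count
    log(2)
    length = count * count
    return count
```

Transformed code:
def run(length, rows, height):
    height = 9
    rows = rows + 18
    height = (height + 25) % 8
    print(rows)
    log(25)
    log(17)
    length = record(length + length)
    rows = rows + (3 - length)
    height = rows == height
    log(2)
    length = height * height
    return height

length = height * height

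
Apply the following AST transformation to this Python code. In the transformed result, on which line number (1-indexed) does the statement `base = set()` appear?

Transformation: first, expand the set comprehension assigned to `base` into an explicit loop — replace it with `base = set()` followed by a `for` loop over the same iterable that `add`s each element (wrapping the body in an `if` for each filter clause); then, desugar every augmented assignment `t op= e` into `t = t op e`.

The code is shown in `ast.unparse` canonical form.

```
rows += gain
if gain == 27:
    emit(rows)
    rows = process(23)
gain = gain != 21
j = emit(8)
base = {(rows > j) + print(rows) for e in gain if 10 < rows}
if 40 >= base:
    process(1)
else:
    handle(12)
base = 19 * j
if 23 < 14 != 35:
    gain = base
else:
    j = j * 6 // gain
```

Transformed code:
rows = rows + gain
if gain == 27:
    emit(rows)
    rows = process(23)
gain = gain != 21
j = emit(8)
base = set()
for e in gain:
    if 10 < rows:
        base.add((rows > j) + print(rows))
if 40 >= base:
    process(1)
else:
    handle(12)
base = 19 * j
if 23 < 14 != 35:
    gain = base
else:
    j = j * 6 // gain

7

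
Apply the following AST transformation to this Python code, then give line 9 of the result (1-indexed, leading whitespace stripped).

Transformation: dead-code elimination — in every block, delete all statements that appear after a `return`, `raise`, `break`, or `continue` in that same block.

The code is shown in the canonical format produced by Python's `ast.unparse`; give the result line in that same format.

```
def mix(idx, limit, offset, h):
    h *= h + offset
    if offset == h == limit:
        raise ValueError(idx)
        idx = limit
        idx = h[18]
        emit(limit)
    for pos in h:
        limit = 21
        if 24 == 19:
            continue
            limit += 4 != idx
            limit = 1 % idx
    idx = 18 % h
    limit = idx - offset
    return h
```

idx = 18 % h

Transformed code:
def mix(idx, limit, offset, h):
    h *= h + offset
    if offset == h == limit:
        raise ValueError(idx)
    for pos in h:
        limit = 21
        if 24 == 19:
            continue
    idx = 18 % h
    limit = idx - offset
    return h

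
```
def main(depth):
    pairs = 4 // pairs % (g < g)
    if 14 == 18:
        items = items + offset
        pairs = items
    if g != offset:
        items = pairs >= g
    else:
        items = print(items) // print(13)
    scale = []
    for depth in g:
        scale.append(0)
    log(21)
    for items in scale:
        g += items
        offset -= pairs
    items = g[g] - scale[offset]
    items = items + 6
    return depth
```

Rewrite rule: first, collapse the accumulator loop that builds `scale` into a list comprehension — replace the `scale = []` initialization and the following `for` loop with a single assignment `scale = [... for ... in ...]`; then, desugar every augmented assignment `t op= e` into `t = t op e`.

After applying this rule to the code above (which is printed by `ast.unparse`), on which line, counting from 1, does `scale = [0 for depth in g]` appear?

Transformed code:
def main(depth):
    pairs = 4 // pairs % (g < g)
    if 14 == 18:
        items = items + offset
        pairs = items
    if g != offset:
        items = pairs >= g
    else:
        items = print(items) // print(13)
    scale = [0 for depth in g]
    log(21)
    for items in scale:
        g = g + items
        offset = offset - pairs
    items = g[g] - scale[offset]
    items = items + 6
    return depth

10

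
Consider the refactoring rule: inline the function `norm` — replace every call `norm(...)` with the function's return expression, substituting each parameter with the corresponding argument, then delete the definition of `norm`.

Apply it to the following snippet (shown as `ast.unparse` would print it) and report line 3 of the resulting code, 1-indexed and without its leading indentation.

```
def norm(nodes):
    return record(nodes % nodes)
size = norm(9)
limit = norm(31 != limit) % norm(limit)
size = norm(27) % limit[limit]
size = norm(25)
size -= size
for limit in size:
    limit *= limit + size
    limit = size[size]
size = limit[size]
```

size = record(27 % 27) % limit[limit]

Transformed code:
size = record(9 % 9)
limit = record((31 != limit) % (31 != limit)) % record(limit % limit)
size = record(27 % 27) % limit[limit]
size = record(25 % 25)
size -= size
for limit in size:
    limit *= limit + size
    limit = size[size]
size = limit[size]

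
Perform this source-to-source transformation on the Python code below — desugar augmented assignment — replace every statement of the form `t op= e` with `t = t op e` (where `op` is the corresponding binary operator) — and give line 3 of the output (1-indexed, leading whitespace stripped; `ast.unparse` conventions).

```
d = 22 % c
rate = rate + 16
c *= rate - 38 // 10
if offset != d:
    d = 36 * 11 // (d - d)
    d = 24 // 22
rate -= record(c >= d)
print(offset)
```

c = c * (rate - 38 // 10)

Transformed code:
d = 22 % c
rate = rate + 16
c = c * (rate - 38 // 10)
if offset != d:
    d = 36 * 11 // (d - d)
    d = 24 // 22
rate = rate - record(c >= d)
print(offset)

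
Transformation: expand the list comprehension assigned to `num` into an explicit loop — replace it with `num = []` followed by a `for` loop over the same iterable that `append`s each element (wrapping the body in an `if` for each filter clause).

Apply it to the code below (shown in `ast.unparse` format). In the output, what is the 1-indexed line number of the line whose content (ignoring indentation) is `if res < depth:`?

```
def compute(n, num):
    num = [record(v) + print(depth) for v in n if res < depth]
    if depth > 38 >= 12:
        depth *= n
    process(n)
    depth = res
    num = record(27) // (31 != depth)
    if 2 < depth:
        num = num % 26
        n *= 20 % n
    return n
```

Transformed code:
def compute(n, num):
    num = []
    for v in n:
        if res < depth:
            num.append(record(v) + print(depth))
    if depth > 38 >= 12:
        depth *= n
    process(n)
    depth = res
    num = record(27) // (31 != depth)
    if 2 < depth:
        num = num % 26
        n *= 20 % n
    return n

4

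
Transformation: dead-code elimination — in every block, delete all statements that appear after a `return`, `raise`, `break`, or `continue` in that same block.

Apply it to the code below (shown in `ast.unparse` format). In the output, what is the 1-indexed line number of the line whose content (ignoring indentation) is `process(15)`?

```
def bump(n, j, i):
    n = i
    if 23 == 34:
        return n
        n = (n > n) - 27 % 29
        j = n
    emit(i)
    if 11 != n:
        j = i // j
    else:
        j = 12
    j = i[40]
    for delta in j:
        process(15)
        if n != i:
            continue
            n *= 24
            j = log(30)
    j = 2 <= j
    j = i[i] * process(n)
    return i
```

12

Transformed code:
def bump(n, j, i):
    n = i
    if 23 == 34:
        return n
    emit(i)
    if 11 != n:
        j = i // j
    else:
        j = 12
    j = i[40]
    for delta in j:
        process(15)
        if n != i:
            continue
    j = 2 <= j
    j = i[i] * process(n)
    return i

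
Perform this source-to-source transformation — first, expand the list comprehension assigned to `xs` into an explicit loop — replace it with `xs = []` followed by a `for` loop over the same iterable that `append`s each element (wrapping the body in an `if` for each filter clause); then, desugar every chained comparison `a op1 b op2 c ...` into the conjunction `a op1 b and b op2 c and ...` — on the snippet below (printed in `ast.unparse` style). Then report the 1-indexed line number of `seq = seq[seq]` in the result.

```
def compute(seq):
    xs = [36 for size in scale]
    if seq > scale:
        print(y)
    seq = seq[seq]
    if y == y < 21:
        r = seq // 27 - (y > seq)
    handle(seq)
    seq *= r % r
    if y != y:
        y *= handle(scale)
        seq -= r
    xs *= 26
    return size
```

Transformed code:
def compute(seq):
    xs = []
    for size in scale:
        xs.append(36)
    if seq > scale:
        print(y)
    seq = seq[seq]
    if y == y and y < 21:
        r = seq // 27 - (y > seq)
    handle(seq)
    seq *= r % r
    if y != y:
        y *= handle(scale)
        seq -= r
    xs *= 26
    return size

7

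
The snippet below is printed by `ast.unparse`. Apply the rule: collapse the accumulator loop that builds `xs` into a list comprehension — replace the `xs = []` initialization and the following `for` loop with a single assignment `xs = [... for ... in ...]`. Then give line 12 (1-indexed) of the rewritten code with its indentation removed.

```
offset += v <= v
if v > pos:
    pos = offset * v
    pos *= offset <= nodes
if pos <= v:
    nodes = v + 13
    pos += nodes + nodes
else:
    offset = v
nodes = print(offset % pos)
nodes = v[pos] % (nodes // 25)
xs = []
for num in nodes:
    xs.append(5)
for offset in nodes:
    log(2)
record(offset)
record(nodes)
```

Transformed code:
offset += v <= v
if v > pos:
    pos = offset * v
    pos *= offset <= nodes
if pos <= v:
    nodes = v + 13
    pos += nodes + nodes
else:
    offset = v
nodes = print(offset % pos)
nodes = v[pos] % (nodes // 25)
xs = [5 for num in nodes]
for offset in nodes:
    log(2)
record(offset)
record(nodes)

xs = [5 for num in nodes]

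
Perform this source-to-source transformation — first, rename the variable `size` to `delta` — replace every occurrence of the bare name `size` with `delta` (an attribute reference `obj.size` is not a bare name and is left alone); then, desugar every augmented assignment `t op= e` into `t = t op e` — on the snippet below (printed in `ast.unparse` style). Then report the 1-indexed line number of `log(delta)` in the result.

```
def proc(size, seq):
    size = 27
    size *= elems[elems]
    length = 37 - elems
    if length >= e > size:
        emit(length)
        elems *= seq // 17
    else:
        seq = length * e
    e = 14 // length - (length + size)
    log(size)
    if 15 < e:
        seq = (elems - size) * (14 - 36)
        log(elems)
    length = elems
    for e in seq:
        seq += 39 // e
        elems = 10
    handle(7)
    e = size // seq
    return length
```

11

Transformed code:
def proc(delta, seq):
    delta = 27
    delta = delta * elems[elems]
    length = 37 - elems
    if length >= e > delta:
        emit(length)
        elems = elems * (seq // 17)
    else:
        seq = length * e
    e = 14 // length - (length + delta)
    log(delta)
    if 15 < e:
        seq = (elems - delta) * (14 - 36)
        log(elems)
    length = elems
    for e in seq:
        seq = seq + 39 // e
        elems = 10
    handle(7)
    e = delta // seq
    return length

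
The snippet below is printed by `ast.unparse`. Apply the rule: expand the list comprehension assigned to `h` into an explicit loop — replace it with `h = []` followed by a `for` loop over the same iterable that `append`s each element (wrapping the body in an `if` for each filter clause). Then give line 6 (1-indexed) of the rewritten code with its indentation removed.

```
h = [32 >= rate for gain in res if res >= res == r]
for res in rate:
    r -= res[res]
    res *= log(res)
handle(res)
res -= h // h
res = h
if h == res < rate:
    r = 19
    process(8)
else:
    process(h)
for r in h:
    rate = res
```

Transformed code:
h = []
for gain in res:
    if res >= res == r:
        h.append(32 >= rate)
for res in rate:
    r -= res[res]
    res *= log(res)
handle(res)
res -= h // h
res = h
if h == res < rate:
    r = 19
    process(8)
else:
    process(h)
for r in h:
    rate = res

r -= res[res]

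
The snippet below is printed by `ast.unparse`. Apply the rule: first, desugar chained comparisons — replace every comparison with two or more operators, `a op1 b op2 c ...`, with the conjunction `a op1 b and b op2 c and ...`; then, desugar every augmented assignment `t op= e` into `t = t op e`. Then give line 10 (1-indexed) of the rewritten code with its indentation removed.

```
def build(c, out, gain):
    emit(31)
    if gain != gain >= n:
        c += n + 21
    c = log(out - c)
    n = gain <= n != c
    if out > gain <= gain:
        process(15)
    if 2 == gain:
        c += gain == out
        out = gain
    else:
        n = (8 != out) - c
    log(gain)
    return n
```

c = c + (gain == out)

Transformed code:
def build(c, out, gain):
    emit(31)
    if gain != gain and gain >= n:
        c = c + (n + 21)
    c = log(out - c)
    n = gain <= n and n != c
    if out > gain and gain <= gain:
        process(15)
    if 2 == gain:
        c = c + (gain == out)
        out = gain
    else:
        n = (8 != out) - c
    log(gain)
    return n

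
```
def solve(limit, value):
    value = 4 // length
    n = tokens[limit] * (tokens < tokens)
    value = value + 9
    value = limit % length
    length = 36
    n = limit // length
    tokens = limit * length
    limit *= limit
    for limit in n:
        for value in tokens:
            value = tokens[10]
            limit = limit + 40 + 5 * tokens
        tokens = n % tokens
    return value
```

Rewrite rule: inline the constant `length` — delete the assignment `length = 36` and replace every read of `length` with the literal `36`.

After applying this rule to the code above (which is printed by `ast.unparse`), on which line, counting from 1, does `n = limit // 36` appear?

6

Transformed code:
def solve(limit, value):
    value = 4 // 36
    n = tokens[limit] * (tokens < tokens)
    value = value + 9
    value = limit % 36
    n = limit // 36
    tokens = limit * 36
    limit *= limit
    for limit in n:
        for value in tokens:
            value = tokens[10]
            limit = limit + 40 + 5 * tokens
        tokens = n % tokens
    return value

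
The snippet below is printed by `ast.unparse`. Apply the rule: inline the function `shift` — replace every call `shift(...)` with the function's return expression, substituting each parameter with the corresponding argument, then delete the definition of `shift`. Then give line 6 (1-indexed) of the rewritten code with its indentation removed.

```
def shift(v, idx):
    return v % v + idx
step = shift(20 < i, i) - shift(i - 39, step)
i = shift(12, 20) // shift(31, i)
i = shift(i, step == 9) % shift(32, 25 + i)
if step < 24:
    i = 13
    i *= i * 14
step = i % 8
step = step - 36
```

Transformed code:
step = (20 < i) % (20 < i) + i - ((i - 39) % (i - 39) + step)
i = (12 % 12 + 20) // (31 % 31 + i)
i = (i % i + (step == 9)) % (32 % 32 + (25 + i))
if step < 24:
    i = 13
    i *= i * 14
step = i % 8
step = step - 36

i *= i * 14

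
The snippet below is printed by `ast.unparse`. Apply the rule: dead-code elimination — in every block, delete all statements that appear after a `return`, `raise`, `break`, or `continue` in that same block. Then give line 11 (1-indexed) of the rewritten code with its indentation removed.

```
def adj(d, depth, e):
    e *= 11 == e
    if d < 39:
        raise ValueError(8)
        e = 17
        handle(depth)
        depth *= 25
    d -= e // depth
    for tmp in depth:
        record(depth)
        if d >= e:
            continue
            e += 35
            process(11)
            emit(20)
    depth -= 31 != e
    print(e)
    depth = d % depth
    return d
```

Transformed code:
def adj(d, depth, e):
    e *= 11 == e
    if d < 39:
        raise ValueError(8)
    d -= e // depth
    for tmp in depth:
        record(depth)
        if d >= e:
            continue
    depth -= 31 != e
    print(e)
    depth = d % depth
    return d

print(e)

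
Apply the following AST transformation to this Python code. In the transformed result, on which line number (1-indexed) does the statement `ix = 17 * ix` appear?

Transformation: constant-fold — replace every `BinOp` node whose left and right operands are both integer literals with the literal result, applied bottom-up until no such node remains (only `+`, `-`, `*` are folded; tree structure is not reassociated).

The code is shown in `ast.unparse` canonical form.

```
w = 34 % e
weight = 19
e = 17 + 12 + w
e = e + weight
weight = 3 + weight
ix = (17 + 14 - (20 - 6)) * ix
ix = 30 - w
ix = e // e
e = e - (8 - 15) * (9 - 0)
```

Transformed code:
w = 34 % e
weight = 19
e = 29 + w
e = e + weight
weight = 3 + weight
ix = 17 * ix
ix = 30 - w
ix = e // e
e = e - -63

6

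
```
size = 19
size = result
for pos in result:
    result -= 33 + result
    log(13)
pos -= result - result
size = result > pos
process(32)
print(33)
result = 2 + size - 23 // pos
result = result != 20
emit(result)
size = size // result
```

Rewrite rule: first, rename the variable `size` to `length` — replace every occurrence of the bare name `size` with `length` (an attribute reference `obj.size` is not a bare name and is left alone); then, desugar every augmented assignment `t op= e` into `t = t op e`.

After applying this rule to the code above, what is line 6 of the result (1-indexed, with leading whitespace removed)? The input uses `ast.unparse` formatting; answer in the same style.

pos = pos - (result - result)

Transformed code:
length = 19
length = result
for pos in result:
    result = result - (33 + result)
    log(13)
pos = pos - (result - result)
length = result > pos
process(32)
print(33)
result = 2 + length - 23 // pos
result = result != 20
emit(result)
length = length // result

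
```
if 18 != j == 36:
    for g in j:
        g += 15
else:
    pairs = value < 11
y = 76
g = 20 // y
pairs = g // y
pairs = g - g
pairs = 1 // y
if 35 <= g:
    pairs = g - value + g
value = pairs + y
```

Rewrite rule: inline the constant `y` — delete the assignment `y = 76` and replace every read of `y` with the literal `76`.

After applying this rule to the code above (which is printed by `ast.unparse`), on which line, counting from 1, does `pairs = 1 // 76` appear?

9

Transformed code:
if 18 != j == 36:
    for g in j:
        g += 15
else:
    pairs = value < 11
g = 20 // 76
pairs = g // 76
pairs = g - g
pairs = 1 // 76
if 35 <= g:
    pairs = g - value + g
value = pairs + 76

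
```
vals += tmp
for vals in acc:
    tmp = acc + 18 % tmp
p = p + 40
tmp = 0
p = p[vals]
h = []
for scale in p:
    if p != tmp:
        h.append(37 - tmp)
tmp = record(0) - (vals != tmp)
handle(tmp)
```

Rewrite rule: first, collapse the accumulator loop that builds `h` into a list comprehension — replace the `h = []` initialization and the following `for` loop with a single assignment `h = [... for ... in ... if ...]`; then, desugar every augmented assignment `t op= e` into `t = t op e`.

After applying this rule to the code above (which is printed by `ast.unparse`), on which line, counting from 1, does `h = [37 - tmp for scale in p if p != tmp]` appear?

Transformed code:
vals = vals + tmp
for vals in acc:
    tmp = acc + 18 % tmp
p = p + 40
tmp = 0
p = p[vals]
h = [37 - tmp for scale in p if p != tmp]
tmp = record(0) - (vals != tmp)
handle(tmp)

7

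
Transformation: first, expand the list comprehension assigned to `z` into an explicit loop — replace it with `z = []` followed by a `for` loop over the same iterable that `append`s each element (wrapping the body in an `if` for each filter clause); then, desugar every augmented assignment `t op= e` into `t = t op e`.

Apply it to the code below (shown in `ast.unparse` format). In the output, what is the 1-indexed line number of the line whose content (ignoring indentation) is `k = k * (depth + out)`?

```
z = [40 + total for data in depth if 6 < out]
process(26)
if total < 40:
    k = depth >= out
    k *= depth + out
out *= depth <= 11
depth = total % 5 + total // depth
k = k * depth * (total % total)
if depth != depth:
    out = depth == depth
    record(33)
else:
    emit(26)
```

Transformed code:
z = []
for data in depth:
    if 6 < out:
        z.append(40 + total)
process(26)
if total < 40:
    k = depth >= out
    k = k * (depth + out)
out = out * (depth <= 11)
depth = total % 5 + total // depth
k = k * depth * (total % total)
if depth != depth:
    out = depth == depth
    record(33)
else:
    emit(26)

8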